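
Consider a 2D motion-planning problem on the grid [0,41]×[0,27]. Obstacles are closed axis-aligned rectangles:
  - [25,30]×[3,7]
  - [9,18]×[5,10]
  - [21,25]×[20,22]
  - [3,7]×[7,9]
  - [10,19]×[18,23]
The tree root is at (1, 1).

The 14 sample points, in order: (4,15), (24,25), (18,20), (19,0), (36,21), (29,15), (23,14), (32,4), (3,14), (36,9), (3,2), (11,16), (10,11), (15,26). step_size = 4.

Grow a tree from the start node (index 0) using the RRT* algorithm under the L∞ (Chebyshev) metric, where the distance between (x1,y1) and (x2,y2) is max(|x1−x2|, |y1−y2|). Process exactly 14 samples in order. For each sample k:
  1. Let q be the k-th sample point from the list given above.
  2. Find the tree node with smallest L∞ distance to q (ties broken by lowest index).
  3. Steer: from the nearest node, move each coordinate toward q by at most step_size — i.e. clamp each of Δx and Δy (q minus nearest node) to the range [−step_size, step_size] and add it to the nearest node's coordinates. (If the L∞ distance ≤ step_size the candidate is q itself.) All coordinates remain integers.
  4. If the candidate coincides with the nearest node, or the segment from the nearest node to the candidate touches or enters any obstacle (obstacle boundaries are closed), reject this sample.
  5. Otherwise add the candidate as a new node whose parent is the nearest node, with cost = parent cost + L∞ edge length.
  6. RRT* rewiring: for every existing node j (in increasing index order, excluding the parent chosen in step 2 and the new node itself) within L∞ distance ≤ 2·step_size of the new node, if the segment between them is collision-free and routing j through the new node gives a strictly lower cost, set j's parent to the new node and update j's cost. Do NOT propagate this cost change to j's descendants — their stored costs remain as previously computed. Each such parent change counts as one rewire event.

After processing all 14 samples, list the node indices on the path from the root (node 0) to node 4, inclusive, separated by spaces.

Path: 0 4

1. q=(4,15) nearest=0 d=14 new=(4,5) → add node 1 parent=0 cost=4
2. q=(24,25) nearest=1 d=20 new=(8,9) → blocked by [3,7]×[7,9], reject
3. q=(18,20) nearest=1 d=15 new=(8,9) → blocked by [3,7]×[7,9], reject
4. q=(19,0) nearest=1 d=15 new=(8,1) → add node 2 parent=1 cost=8
5. q=(36,21) nearest=2 d=28 new=(12,5) → blocked by [9,18]×[5,10], reject
6. q=(29,15) nearest=2 d=21 new=(12,5) → blocked by [9,18]×[5,10], reject
7. q=(23,14) nearest=2 d=15 new=(12,5) → blocked by [9,18]×[5,10], reject
8. q=(32,4) nearest=2 d=24 new=(12,4) → add node 3 parent=2 cost=12
9. q=(3,14) nearest=1 d=9 new=(3,9) → blocked by [3,7]×[7,9], reject
10. q=(36,9) nearest=3 d=24 new=(16,8) → blocked by [9,18]×[5,10], reject
11. q=(3,2) nearest=0 d=2 new=(3,2) → add node 4 parent=0 cost=2; rewire 2→4 (7<8)
12. q=(11,16) nearest=1 d=11 new=(8,9) → blocked by [3,7]×[7,9], reject
13. q=(10,11) nearest=1 d=6 new=(8,9) → blocked by [3,7]×[7,9], reject
14. q=(15,26) nearest=1 d=21 new=(8,9) → blocked by [3,7]×[7,9], reject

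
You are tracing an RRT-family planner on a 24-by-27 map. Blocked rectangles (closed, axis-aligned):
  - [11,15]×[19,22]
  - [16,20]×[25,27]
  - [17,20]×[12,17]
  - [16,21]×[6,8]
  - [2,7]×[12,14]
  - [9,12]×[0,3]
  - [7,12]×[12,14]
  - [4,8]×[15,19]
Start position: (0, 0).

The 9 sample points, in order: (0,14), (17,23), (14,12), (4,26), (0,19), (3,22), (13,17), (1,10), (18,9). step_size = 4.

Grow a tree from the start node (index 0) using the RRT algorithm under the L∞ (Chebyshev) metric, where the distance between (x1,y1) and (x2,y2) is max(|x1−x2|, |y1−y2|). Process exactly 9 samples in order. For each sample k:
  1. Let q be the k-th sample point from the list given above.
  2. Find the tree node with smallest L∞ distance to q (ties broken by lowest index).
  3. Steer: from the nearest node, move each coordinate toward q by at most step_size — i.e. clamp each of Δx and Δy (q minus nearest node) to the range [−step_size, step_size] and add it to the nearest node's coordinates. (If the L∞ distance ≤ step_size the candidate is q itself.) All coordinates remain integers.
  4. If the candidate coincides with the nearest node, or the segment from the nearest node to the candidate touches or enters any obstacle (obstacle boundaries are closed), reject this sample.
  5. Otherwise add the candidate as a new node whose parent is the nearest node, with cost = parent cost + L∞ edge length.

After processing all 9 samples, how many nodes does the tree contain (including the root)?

Node count: 7

1. q=(0,14) nearest=0 d=14 new=(0,4) → add node 1 parent=0 cost=4
2. q=(17,23) nearest=1 d=19 new=(4,8) → add node 2 parent=1 cost=8
3. q=(14,12) nearest=2 d=10 new=(8,12) → blocked by [7,12]×[12,14], reject
4. q=(4,26) nearest=2 d=18 new=(4,12) → blocked by [2,7]×[12,14], reject
5. q=(0,19) nearest=2 d=11 new=(0,12) → add node 3 parent=2 cost=12
6. q=(3,22) nearest=3 d=10 new=(3,16) → add node 4 parent=3 cost=16
7. q=(13,17) nearest=2 d=9 new=(8,12) → blocked by [7,12]×[12,14], reject
8. q=(1,10) nearest=3 d=2 new=(1,10) → add node 5 parent=3 cost=14
9. q=(18,9) nearest=2 d=14 new=(8,9) → add node 6 parent=2 cost=12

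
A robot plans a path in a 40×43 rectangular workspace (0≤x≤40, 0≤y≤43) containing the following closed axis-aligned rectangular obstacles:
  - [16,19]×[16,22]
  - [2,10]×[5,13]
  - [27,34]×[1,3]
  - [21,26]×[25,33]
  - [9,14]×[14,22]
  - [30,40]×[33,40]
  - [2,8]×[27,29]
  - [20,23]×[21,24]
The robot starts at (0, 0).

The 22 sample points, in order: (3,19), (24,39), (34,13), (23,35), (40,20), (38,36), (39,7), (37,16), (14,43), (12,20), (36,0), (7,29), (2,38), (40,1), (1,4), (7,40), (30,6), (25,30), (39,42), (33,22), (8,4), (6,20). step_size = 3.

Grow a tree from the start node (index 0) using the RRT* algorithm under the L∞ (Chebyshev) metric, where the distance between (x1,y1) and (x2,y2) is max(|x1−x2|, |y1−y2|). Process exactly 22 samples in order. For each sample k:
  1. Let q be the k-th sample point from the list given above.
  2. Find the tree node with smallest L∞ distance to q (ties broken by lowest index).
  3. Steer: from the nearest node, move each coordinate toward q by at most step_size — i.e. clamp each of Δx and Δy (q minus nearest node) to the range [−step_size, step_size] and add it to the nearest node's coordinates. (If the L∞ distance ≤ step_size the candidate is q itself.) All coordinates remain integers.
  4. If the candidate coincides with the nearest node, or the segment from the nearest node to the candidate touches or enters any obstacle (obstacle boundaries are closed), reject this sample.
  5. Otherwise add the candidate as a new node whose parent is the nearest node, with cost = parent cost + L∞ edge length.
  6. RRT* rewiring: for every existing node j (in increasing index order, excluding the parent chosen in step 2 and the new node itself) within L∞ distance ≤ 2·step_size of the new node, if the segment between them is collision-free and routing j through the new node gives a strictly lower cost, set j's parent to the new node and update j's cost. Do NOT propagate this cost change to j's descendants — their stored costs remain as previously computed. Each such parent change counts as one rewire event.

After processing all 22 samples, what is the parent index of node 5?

1. q=(3,19) nearest=0 d=19 new=(3,3) → add node 1 parent=0 cost=3
2. q=(24,39) nearest=1 d=36 new=(6,6) → blocked by [2,10]×[5,13], reject
3. q=(34,13) nearest=1 d=31 new=(6,6) → blocked by [2,10]×[5,13], reject
4. q=(23,35) nearest=1 d=32 new=(6,6) → blocked by [2,10]×[5,13], reject
5. q=(40,20) nearest=1 d=37 new=(6,6) → blocked by [2,10]×[5,13], reject
6. q=(38,36) nearest=1 d=35 new=(6,6) → blocked by [2,10]×[5,13], reject
7. q=(39,7) nearest=1 d=36 new=(6,6) → blocked by [2,10]×[5,13], reject
8. q=(37,16) nearest=1 d=34 new=(6,6) → blocked by [2,10]×[5,13], reject
9. q=(14,43) nearest=1 d=40 new=(6,6) → blocked by [2,10]×[5,13], reject
10. q=(12,20) nearest=1 d=17 new=(6,6) → blocked by [2,10]×[5,13], reject
11. q=(36,0) nearest=1 d=33 new=(6,0) → add node 2 parent=1 cost=6
12. q=(7,29) nearest=1 d=26 new=(6,6) → blocked by [2,10]×[5,13], reject
13. q=(2,38) nearest=1 d=35 new=(2,6) → blocked by [2,10]×[5,13], reject
14. q=(40,1) nearest=2 d=34 new=(9,1) → add node 3 parent=2 cost=9
15. q=(1,4) nearest=1 d=2 new=(1,4) → add node 4 parent=1 cost=5
16. q=(7,40) nearest=4 d=36 new=(4,7) → blocked by [2,10]×[5,13], reject
17. q=(30,6) nearest=3 d=21 new=(12,4) → add node 5 parent=3 cost=12
18. q=(25,30) nearest=4 d=26 new=(4,7) → blocked by [2,10]×[5,13], reject
19. q=(39,42) nearest=4 d=38 new=(4,7) → blocked by [2,10]×[5,13], reject
20. q=(33,22) nearest=5 d=21 new=(15,7) → add node 6 parent=5 cost=15
21. q=(8,4) nearest=3 d=3 new=(8,4) → add node 7 parent=3 cost=12
22. q=(6,20) nearest=6 d=13 new=(12,10) → add node 8 parent=6 cost=18

Parent of node 5: 3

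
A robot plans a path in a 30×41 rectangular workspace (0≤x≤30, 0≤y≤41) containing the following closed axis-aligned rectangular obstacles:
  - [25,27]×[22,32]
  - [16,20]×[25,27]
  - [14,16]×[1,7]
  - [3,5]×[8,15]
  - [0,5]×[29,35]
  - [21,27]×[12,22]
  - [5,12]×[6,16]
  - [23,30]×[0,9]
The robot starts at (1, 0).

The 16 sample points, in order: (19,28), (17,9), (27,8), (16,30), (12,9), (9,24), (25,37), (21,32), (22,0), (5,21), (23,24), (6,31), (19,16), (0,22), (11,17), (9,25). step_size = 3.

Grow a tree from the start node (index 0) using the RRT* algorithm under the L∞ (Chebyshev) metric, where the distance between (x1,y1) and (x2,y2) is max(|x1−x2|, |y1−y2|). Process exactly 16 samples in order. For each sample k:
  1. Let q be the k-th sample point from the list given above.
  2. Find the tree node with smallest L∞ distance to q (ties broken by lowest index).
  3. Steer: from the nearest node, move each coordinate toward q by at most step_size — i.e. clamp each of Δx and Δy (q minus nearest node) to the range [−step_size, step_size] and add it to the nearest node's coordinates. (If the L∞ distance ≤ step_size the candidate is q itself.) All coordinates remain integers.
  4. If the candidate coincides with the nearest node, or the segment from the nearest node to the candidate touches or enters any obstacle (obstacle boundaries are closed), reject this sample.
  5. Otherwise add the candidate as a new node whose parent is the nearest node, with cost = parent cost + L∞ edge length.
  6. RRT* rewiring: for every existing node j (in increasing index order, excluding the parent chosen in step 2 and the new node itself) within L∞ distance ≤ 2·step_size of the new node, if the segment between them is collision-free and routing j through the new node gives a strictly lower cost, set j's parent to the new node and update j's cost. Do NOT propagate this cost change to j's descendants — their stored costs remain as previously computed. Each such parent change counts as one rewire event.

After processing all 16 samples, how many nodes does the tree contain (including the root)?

Node count: 4

1. q=(19,28) nearest=0 d=28 new=(4,3) → add node 1 parent=0 cost=3
2. q=(17,9) nearest=1 d=13 new=(7,6) → blocked by [5,12]×[6,16], reject
3. q=(27,8) nearest=1 d=23 new=(7,6) → blocked by [5,12]×[6,16], reject
4. q=(16,30) nearest=1 d=27 new=(7,6) → blocked by [5,12]×[6,16], reject
5. q=(12,9) nearest=1 d=8 new=(7,6) → blocked by [5,12]×[6,16], reject
6. q=(9,24) nearest=1 d=21 new=(7,6) → blocked by [5,12]×[6,16], reject
7. q=(25,37) nearest=1 d=34 new=(7,6) → blocked by [5,12]×[6,16], reject
8. q=(21,32) nearest=1 d=29 new=(7,6) → blocked by [5,12]×[6,16], reject
9. q=(22,0) nearest=1 d=18 new=(7,0) → add node 2 parent=1 cost=6
10. q=(5,21) nearest=1 d=18 new=(5,6) → blocked by [5,12]×[6,16], reject
11. q=(23,24) nearest=1 d=21 new=(7,6) → blocked by [5,12]×[6,16], reject
12. q=(6,31) nearest=1 d=28 new=(6,6) → blocked by [5,12]×[6,16], reject
13. q=(19,16) nearest=1 d=15 new=(7,6) → blocked by [5,12]×[6,16], reject
14. q=(0,22) nearest=1 d=19 new=(1,6) → add node 3 parent=1 cost=6
15. q=(11,17) nearest=3 d=11 new=(4,9) → blocked by [3,5]×[8,15], reject
16. q=(9,25) nearest=3 d=19 new=(4,9) → blocked by [3,5]×[8,15], reject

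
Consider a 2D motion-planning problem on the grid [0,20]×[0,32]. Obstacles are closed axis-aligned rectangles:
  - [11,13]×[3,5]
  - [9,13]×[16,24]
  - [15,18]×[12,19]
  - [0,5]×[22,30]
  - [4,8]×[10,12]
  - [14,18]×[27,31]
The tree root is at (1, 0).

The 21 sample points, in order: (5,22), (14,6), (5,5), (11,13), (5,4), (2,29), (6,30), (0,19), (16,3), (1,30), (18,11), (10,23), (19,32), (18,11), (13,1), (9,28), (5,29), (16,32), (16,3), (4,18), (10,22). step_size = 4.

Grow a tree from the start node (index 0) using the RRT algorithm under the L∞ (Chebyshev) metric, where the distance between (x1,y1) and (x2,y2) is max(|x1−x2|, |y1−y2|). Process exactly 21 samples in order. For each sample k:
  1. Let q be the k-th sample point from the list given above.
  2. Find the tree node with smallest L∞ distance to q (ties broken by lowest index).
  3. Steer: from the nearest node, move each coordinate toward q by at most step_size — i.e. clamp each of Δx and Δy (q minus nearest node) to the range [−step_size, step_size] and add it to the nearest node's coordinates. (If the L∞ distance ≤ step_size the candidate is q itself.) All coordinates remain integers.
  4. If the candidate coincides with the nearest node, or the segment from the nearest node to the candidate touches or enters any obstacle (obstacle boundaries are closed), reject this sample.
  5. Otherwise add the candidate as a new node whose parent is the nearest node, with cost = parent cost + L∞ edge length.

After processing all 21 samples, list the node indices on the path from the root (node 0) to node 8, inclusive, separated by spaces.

1. q=(5,22) nearest=0 d=22 new=(5,4) → add node 1 parent=0 cost=4
2. q=(14,6) nearest=1 d=9 new=(9,6) → add node 2 parent=1 cost=8
3. q=(5,5) nearest=1 d=1 new=(5,5) → add node 3 parent=1 cost=5
4. q=(11,13) nearest=2 d=7 new=(11,10) → add node 4 parent=2 cost=12
5. q=(5,4) nearest=1 d=0 → coincident, reject
6. q=(2,29) nearest=4 d=19 new=(7,14) → add node 5 parent=4 cost=16
7. q=(6,30) nearest=5 d=16 new=(6,18) → add node 6 parent=5 cost=20
8. q=(0,19) nearest=6 d=6 new=(2,19) → add node 7 parent=6 cost=24
9. q=(16,3) nearest=2 d=7 new=(13,3) → blocked by [11,13]×[3,5], reject
10. q=(1,30) nearest=7 d=11 new=(1,23) → blocked by [0,5]×[22,30], reject
11. q=(18,11) nearest=4 d=7 new=(15,11) → add node 8 parent=4 cost=16
12. q=(10,23) nearest=6 d=5 new=(10,22) → blocked by [9,13]×[16,24], reject
13. q=(19,32) nearest=6 d=14 new=(10,22) → blocked by [9,13]×[16,24], reject
14. q=(18,11) nearest=8 d=3 new=(18,11) → add node 9 parent=8 cost=19
15. q=(13,1) nearest=2 d=5 new=(13,2) → blocked by [11,13]×[3,5], reject
16. q=(9,28) nearest=7 d=9 new=(6,23) → blocked by [0,5]×[22,30], reject
17. q=(5,29) nearest=7 d=10 new=(5,23) → blocked by [0,5]×[22,30], reject
18. q=(16,32) nearest=6 d=14 new=(10,22) → blocked by [9,13]×[16,24], reject
19. q=(16,3) nearest=2 d=7 new=(13,3) → blocked by [11,13]×[3,5], reject
20. q=(4,18) nearest=6 d=2 new=(4,18) → add node 10 parent=6 cost=22
21. q=(10,22) nearest=6 d=4 new=(10,22) → blocked by [9,13]×[16,24], reject

Path: 0 1 2 4 8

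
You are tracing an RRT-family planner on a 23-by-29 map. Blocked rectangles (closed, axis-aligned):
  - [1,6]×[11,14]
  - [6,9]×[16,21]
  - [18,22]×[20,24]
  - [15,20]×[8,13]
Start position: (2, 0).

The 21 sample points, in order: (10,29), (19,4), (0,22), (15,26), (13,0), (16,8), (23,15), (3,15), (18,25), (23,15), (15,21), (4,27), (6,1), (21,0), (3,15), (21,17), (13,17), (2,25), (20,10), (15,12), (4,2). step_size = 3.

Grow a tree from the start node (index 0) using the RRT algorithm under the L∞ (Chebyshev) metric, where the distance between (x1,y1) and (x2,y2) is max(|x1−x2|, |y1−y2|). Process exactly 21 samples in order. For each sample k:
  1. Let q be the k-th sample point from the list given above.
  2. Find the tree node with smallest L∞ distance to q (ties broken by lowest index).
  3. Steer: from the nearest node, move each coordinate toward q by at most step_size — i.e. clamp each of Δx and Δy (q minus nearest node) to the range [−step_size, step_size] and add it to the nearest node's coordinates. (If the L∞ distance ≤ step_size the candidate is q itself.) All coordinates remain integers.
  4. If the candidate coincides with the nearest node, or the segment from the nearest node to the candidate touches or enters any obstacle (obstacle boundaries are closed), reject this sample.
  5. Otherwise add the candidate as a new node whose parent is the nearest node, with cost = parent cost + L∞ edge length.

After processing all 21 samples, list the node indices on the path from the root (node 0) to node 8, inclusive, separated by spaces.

1. q=(10,29) nearest=0 d=29 new=(5,3) → add node 1 parent=0 cost=3
2. q=(19,4) nearest=1 d=14 new=(8,4) → add node 2 parent=1 cost=6
3. q=(0,22) nearest=2 d=18 new=(5,7) → add node 3 parent=2 cost=9
4. q=(15,26) nearest=3 d=19 new=(8,10) → add node 4 parent=3 cost=12
5. q=(13,0) nearest=2 d=5 new=(11,1) → add node 5 parent=2 cost=9
6. q=(16,8) nearest=5 d=7 new=(14,4) → add node 6 parent=5 cost=12
7. q=(23,15) nearest=6 d=11 new=(17,7) → add node 7 parent=6 cost=15
8. q=(3,15) nearest=4 d=5 new=(5,13) → blocked by [1,6]×[11,14], reject
9. q=(18,25) nearest=4 d=15 new=(11,13) → add node 8 parent=4 cost=15
10. q=(23,15) nearest=7 d=8 new=(20,10) → blocked by [15,20]×[8,13], reject
11. q=(15,21) nearest=8 d=8 new=(14,16) → add node 9 parent=8 cost=18
12. q=(4,27) nearest=9 d=11 new=(11,19) → add node 10 parent=9 cost=21
13. q=(6,1) nearest=1 d=2 new=(6,1) → add node 11 parent=1 cost=5
14. q=(21,0) nearest=6 d=7 new=(17,1) → add node 12 parent=6 cost=15
15. q=(3,15) nearest=4 d=5 new=(5,13) → blocked by [1,6]×[11,14], reject
16. q=(21,17) nearest=9 d=7 new=(17,17) → add node 13 parent=9 cost=21
17. q=(13,17) nearest=9 d=1 new=(13,17) → add node 14 parent=9 cost=19
18. q=(2,25) nearest=10 d=9 new=(8,22) → blocked by [6,9]×[16,21], reject
19. q=(20,10) nearest=7 d=3 new=(20,10) → blocked by [15,20]×[8,13], reject
20. q=(15,12) nearest=8 d=4 new=(14,12) → add node 15 parent=8 cost=18
21. q=(4,2) nearest=1 d=1 new=(4,2) → add node 16 parent=1 cost=4

Path: 0 1 2 3 4 8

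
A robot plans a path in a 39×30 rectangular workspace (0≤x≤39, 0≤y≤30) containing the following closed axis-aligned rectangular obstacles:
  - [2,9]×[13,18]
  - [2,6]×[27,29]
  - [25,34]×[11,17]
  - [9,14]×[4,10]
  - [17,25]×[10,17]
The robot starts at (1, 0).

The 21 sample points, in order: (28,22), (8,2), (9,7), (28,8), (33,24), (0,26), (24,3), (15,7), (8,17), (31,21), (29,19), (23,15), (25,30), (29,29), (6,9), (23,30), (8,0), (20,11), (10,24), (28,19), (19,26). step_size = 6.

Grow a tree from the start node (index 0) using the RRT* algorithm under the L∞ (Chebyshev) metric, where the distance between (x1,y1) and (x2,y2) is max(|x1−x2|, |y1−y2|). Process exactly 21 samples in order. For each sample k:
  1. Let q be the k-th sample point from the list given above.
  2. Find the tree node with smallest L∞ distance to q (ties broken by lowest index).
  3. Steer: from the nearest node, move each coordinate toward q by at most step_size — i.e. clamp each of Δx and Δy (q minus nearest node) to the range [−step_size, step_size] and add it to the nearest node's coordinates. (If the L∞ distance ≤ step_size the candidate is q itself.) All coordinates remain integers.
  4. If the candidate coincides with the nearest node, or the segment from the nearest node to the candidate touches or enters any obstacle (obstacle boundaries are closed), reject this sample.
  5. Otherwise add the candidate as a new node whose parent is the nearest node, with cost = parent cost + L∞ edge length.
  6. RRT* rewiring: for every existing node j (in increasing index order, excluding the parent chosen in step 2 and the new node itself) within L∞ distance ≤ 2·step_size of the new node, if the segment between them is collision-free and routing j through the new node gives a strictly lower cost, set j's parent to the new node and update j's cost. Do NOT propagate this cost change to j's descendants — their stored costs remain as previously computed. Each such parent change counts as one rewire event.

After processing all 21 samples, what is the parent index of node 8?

1. q=(28,22) nearest=0 d=27 new=(7,6) → add node 1 parent=0 cost=6
2. q=(8,2) nearest=1 d=4 new=(8,2) → add node 2 parent=1 cost=10
3. q=(9,7) nearest=1 d=2 new=(9,7) → blocked by [9,14]×[4,10], reject
4. q=(28,8) nearest=2 d=20 new=(14,8) → blocked by [9,14]×[4,10], reject
5. q=(33,24) nearest=2 d=25 new=(14,8) → blocked by [9,14]×[4,10], reject
6. q=(0,26) nearest=1 d=20 new=(1,12) → add node 3 parent=1 cost=12
7. q=(24,3) nearest=2 d=16 new=(14,3) → add node 4 parent=2 cost=16
8. q=(15,7) nearest=4 d=4 new=(15,7) → add node 5 parent=4 cost=20
9. q=(8,17) nearest=3 d=7 new=(7,17) → blocked by [2,9]×[13,18], reject
10. q=(31,21) nearest=5 d=16 new=(21,13) → blocked by [17,25]×[10,17], reject
11. q=(29,19) nearest=5 d=14 new=(21,13) → blocked by [17,25]×[10,17], reject
12. q=(23,15) nearest=5 d=8 new=(21,13) → blocked by [17,25]×[10,17], reject
13. q=(25,30) nearest=5 d=23 new=(21,13) → blocked by [17,25]×[10,17], reject
14. q=(29,29) nearest=5 d=22 new=(21,13) → blocked by [17,25]×[10,17], reject
15. q=(6,9) nearest=1 d=3 new=(6,9) → add node 6 parent=1 cost=9
16. q=(23,30) nearest=6 d=21 new=(12,15) → add node 7 parent=6 cost=15
17. q=(8,0) nearest=2 d=2 new=(8,0) → add node 8 parent=2 cost=12
18. q=(20,11) nearest=5 d=5 new=(20,11) → blocked by [17,25]×[10,17], reject
19. q=(10,24) nearest=7 d=9 new=(10,21) → add node 9 parent=7 cost=21
20. q=(28,19) nearest=5 d=13 new=(21,13) → blocked by [17,25]×[10,17], reject
21. q=(19,26) nearest=9 d=9 new=(16,26) → add node 10 parent=9 cost=27

Parent of node 8: 2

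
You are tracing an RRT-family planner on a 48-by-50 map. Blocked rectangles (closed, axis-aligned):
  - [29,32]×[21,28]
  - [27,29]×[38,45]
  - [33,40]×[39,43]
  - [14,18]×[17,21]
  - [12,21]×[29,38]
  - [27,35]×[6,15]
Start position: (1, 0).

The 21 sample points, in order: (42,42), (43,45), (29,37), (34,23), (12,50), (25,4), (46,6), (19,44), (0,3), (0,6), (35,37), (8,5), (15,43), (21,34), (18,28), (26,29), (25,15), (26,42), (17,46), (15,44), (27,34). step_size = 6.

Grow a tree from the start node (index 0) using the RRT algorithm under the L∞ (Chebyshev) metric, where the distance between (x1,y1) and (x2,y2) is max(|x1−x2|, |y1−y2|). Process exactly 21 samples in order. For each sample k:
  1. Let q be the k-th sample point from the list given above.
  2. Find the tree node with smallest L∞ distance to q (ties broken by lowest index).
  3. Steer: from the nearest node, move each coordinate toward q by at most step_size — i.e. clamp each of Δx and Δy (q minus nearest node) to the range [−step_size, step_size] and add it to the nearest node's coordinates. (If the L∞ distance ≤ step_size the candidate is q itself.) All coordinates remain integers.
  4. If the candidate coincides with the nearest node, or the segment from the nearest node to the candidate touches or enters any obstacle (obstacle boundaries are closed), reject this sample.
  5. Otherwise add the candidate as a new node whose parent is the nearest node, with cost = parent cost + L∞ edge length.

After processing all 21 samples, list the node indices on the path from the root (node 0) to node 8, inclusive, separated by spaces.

1. q=(42,42) nearest=0 d=42 new=(7,6) → add node 1 parent=0 cost=6
2. q=(43,45) nearest=1 d=39 new=(13,12) → add node 2 parent=1 cost=12
3. q=(29,37) nearest=2 d=25 new=(19,18) → blocked by [14,18]×[17,21], reject
4. q=(34,23) nearest=2 d=21 new=(19,18) → blocked by [14,18]×[17,21], reject
5. q=(12,50) nearest=2 d=38 new=(12,18) → add node 3 parent=2 cost=18
6. q=(25,4) nearest=2 d=12 new=(19,6) → add node 4 parent=2 cost=18
7. q=(46,6) nearest=4 d=27 new=(25,6) → add node 5 parent=4 cost=24
8. q=(19,44) nearest=3 d=26 new=(18,24) → blocked by [14,18]×[17,21], reject
9. q=(0,3) nearest=0 d=3 new=(0,3) → add node 6 parent=0 cost=3
10. q=(0,6) nearest=6 d=3 new=(0,6) → add node 7 parent=6 cost=6
11. q=(35,37) nearest=3 d=23 new=(18,24) → blocked by [14,18]×[17,21], reject
12. q=(8,5) nearest=1 d=1 new=(8,5) → add node 8 parent=1 cost=7
13. q=(15,43) nearest=3 d=25 new=(15,24) → add node 9 parent=3 cost=24
14. q=(21,34) nearest=9 d=10 new=(21,30) → blocked by [12,21]×[29,38], reject
15. q=(18,28) nearest=9 d=4 new=(18,28) → add node 10 parent=9 cost=28
16. q=(26,29) nearest=10 d=8 new=(24,29) → add node 11 parent=10 cost=34
17. q=(25,15) nearest=4 d=9 new=(25,12) → add node 12 parent=4 cost=24
18. q=(26,42) nearest=11 d=13 new=(26,35) → add node 13 parent=11 cost=40
19. q=(17,46) nearest=13 d=11 new=(20,41) → add node 14 parent=13 cost=46
20. q=(15,44) nearest=14 d=5 new=(15,44) → add node 15 parent=14 cost=51
21. q=(27,34) nearest=13 d=1 new=(27,34) → add node 16 parent=13 cost=41

Path: 0 1 8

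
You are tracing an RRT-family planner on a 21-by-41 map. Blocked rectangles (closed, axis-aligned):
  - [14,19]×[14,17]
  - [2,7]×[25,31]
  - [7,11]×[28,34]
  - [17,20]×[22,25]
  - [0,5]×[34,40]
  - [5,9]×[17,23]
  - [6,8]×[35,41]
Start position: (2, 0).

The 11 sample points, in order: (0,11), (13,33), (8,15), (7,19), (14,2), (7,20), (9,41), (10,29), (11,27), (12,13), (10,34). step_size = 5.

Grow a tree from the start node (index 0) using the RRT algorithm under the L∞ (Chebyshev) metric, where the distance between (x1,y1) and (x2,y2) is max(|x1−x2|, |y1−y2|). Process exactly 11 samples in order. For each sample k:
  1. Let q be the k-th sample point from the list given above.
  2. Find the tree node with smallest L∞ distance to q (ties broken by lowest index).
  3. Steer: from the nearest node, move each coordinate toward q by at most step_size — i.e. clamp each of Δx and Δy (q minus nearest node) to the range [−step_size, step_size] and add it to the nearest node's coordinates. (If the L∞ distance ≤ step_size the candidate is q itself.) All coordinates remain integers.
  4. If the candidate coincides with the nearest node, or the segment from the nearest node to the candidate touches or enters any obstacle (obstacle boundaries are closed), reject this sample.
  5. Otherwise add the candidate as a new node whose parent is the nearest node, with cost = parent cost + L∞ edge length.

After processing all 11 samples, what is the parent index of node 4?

Parent of node 4: 2

1. q=(0,11) nearest=0 d=11 new=(0,5) → add node 1 parent=0 cost=5
2. q=(13,33) nearest=1 d=28 new=(5,10) → add node 2 parent=1 cost=10
3. q=(8,15) nearest=2 d=5 new=(8,15) → add node 3 parent=2 cost=15
4. q=(7,19) nearest=3 d=4 new=(7,19) → blocked by [5,9]×[17,23], reject
5. q=(14,2) nearest=2 d=9 new=(10,5) → add node 4 parent=2 cost=15
6. q=(7,20) nearest=3 d=5 new=(7,20) → blocked by [5,9]×[17,23], reject
7. q=(9,41) nearest=3 d=26 new=(9,20) → blocked by [5,9]×[17,23], reject
8. q=(10,29) nearest=3 d=14 new=(10,20) → blocked by [5,9]×[17,23], reject
9. q=(11,27) nearest=3 d=12 new=(11,20) → add node 5 parent=3 cost=20
10. q=(12,13) nearest=3 d=4 new=(12,13) → add node 6 parent=3 cost=19
11. q=(10,34) nearest=5 d=14 new=(10,25) → add node 7 parent=5 cost=25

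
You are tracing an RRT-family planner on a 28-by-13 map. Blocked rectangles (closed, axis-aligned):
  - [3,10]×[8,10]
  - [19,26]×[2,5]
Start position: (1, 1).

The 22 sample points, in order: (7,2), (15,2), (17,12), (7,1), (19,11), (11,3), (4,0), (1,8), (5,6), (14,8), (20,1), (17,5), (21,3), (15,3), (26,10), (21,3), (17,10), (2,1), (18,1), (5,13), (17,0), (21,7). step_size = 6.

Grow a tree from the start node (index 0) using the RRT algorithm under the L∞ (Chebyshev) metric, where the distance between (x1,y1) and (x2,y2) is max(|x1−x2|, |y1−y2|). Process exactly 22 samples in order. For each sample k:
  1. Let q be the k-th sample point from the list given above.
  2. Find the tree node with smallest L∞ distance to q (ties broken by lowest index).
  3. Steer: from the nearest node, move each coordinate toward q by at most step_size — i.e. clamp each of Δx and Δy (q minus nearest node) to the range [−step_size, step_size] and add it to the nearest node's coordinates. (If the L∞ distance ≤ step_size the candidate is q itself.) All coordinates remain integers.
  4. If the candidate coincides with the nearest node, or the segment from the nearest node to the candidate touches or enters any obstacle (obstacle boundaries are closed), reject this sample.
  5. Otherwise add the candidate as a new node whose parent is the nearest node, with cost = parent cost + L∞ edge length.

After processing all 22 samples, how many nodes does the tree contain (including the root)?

1. q=(7,2) nearest=0 d=6 new=(7,2) → add node 1 parent=0 cost=6
2. q=(15,2) nearest=1 d=8 new=(13,2) → add node 2 parent=1 cost=12
3. q=(17,12) nearest=1 d=10 new=(13,8) → add node 3 parent=1 cost=12
4. q=(7,1) nearest=1 d=1 new=(7,1) → add node 4 parent=1 cost=7
5. q=(19,11) nearest=3 d=6 new=(19,11) → add node 5 parent=3 cost=18
6. q=(11,3) nearest=2 d=2 new=(11,3) → add node 6 parent=2 cost=14
7. q=(4,0) nearest=0 d=3 new=(4,0) → add node 7 parent=0 cost=3
8. q=(1,8) nearest=1 d=6 new=(1,8) → add node 8 parent=1 cost=12
9. q=(5,6) nearest=1 d=4 new=(5,6) → add node 9 parent=1 cost=10
10. q=(14,8) nearest=3 d=1 new=(14,8) → add node 10 parent=3 cost=13
11. q=(20,1) nearest=2 d=7 new=(19,1) → add node 11 parent=2 cost=18
12. q=(17,5) nearest=10 d=3 new=(17,5) → add node 12 parent=10 cost=16
13. q=(21,3) nearest=11 d=2 new=(21,3) → blocked by [19,26]×[2,5], reject
14. q=(15,3) nearest=2 d=2 new=(15,3) → add node 13 parent=2 cost=14
15. q=(26,10) nearest=5 d=7 new=(25,10) → add node 14 parent=5 cost=24
16. q=(21,3) nearest=11 d=2 new=(21,3) → blocked by [19,26]×[2,5], reject
17. q=(17,10) nearest=5 d=2 new=(17,10) → add node 15 parent=5 cost=20
18. q=(2,1) nearest=0 d=1 new=(2,1) → add node 16 parent=0 cost=1
19. q=(18,1) nearest=11 d=1 new=(18,1) → add node 17 parent=11 cost=19
20. q=(5,13) nearest=8 d=5 new=(5,13) → add node 18 parent=8 cost=17
21. q=(17,0) nearest=17 d=1 new=(17,0) → add node 19 parent=17 cost=20
22. q=(21,7) nearest=5 d=4 new=(21,7) → add node 20 parent=5 cost=22

Node count: 21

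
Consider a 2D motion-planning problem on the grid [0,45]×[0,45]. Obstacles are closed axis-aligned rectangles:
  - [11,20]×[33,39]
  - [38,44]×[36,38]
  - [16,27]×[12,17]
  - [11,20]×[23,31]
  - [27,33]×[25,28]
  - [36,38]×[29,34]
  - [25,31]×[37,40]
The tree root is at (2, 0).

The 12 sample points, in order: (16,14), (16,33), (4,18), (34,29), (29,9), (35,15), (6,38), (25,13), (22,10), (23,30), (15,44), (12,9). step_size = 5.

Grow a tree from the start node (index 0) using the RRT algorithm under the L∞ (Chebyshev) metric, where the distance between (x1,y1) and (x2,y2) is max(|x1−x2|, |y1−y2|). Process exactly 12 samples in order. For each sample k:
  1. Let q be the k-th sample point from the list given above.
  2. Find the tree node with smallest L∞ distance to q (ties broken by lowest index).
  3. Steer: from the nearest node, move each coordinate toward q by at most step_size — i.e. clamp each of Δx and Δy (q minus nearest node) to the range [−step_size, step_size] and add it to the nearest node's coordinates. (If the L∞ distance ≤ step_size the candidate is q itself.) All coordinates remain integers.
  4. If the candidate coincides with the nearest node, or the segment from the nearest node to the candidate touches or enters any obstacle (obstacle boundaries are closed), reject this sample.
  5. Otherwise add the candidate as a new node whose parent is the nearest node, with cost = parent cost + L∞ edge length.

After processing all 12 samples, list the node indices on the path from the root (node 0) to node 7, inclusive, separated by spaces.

Path: 0 1 2 3 7

1. q=(16,14) nearest=0 d=14 new=(7,5) → add node 1 parent=0 cost=5
2. q=(16,33) nearest=1 d=28 new=(12,10) → add node 2 parent=1 cost=10
3. q=(4,18) nearest=2 d=8 new=(7,15) → add node 3 parent=2 cost=15
4. q=(34,29) nearest=2 d=22 new=(17,15) → blocked by [16,27]×[12,17], reject
5. q=(29,9) nearest=2 d=17 new=(17,9) → add node 4 parent=2 cost=15
6. q=(35,15) nearest=4 d=18 new=(22,14) → blocked by [16,27]×[12,17], reject
7. q=(6,38) nearest=3 d=23 new=(6,20) → add node 5 parent=3 cost=20
8. q=(25,13) nearest=4 d=8 new=(22,13) → blocked by [16,27]×[12,17], reject
9. q=(22,10) nearest=4 d=5 new=(22,10) → add node 6 parent=4 cost=20
10. q=(23,30) nearest=3 d=16 new=(12,20) → add node 7 parent=3 cost=20
11. q=(15,44) nearest=5 d=24 new=(11,25) → blocked by [11,20]×[23,31], reject
12. q=(12,9) nearest=2 d=1 new=(12,9) → add node 8 parent=2 cost=11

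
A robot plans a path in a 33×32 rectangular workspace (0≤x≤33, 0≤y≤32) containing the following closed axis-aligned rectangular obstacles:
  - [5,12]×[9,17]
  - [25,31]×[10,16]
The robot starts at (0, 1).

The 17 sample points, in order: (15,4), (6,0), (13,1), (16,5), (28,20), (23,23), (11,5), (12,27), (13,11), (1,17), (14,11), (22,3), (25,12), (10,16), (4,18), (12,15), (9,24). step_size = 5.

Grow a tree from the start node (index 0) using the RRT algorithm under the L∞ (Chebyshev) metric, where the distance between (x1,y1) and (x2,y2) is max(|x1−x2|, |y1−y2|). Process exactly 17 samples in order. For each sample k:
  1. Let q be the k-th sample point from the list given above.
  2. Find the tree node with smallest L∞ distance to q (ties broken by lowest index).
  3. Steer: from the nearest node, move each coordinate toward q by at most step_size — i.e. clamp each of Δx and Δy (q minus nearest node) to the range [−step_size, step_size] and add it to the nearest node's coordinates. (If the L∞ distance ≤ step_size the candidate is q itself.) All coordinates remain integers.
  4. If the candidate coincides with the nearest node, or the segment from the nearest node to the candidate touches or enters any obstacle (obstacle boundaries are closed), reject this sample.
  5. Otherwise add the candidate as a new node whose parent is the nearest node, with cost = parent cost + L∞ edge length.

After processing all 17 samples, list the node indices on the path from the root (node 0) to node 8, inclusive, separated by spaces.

1. q=(15,4) nearest=0 d=15 new=(5,4) → add node 1 parent=0 cost=5
2. q=(6,0) nearest=1 d=4 new=(6,0) → add node 2 parent=1 cost=9
3. q=(13,1) nearest=2 d=7 new=(11,1) → add node 3 parent=2 cost=14
4. q=(16,5) nearest=3 d=5 new=(16,5) → add node 4 parent=3 cost=19
5. q=(28,20) nearest=4 d=15 new=(21,10) → add node 5 parent=4 cost=24
6. q=(23,23) nearest=5 d=13 new=(23,15) → add node 6 parent=5 cost=29
7. q=(11,5) nearest=3 d=4 new=(11,5) → add node 7 parent=3 cost=18
8. q=(12,27) nearest=6 d=12 new=(18,20) → add node 8 parent=6 cost=34
9. q=(13,11) nearest=4 d=6 new=(13,10) → add node 9 parent=4 cost=24
10. q=(1,17) nearest=7 d=12 new=(6,10) → blocked by [5,12]×[9,17], reject
11. q=(14,11) nearest=9 d=1 new=(14,11) → add node 10 parent=9 cost=25
12. q=(22,3) nearest=4 d=6 new=(21,3) → add node 11 parent=4 cost=24
13. q=(25,12) nearest=6 d=3 new=(25,12) → blocked by [25,31]×[10,16], reject
14. q=(10,16) nearest=10 d=5 new=(10,16) → blocked by [5,12]×[9,17], reject
15. q=(4,18) nearest=9 d=9 new=(8,15) → blocked by [5,12]×[9,17], reject
16. q=(12,15) nearest=10 d=4 new=(12,15) → blocked by [5,12]×[9,17], reject
17. q=(9,24) nearest=8 d=9 new=(13,24) → add node 12 parent=8 cost=39

Path: 0 1 2 3 4 5 6 8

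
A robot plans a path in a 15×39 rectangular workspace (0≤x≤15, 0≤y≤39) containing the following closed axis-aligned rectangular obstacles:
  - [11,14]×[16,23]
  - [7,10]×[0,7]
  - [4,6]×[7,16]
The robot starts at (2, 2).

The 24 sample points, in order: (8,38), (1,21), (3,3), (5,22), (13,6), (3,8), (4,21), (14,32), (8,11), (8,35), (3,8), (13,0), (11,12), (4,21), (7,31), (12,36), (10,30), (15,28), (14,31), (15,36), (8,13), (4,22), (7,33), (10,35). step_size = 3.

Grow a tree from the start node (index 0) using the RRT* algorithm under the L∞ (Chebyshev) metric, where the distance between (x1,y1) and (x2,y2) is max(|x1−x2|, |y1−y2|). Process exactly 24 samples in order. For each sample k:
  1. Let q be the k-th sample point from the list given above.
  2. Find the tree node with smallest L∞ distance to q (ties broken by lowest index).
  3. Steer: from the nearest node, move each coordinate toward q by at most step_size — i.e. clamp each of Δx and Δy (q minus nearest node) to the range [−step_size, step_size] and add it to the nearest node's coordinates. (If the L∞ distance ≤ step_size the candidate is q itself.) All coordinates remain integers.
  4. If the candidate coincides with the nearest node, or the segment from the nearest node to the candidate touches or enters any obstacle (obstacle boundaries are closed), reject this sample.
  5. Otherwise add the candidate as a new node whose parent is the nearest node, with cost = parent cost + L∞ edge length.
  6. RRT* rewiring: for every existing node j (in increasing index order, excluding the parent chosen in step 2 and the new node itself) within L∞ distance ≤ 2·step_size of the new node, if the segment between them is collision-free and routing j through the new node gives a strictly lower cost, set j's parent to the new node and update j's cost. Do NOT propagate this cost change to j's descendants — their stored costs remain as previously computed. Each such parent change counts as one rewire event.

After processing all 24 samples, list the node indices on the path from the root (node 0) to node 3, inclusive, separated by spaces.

Path: 0 3

1. q=(8,38) nearest=0 d=36 new=(5,5) → add node 1 parent=0 cost=3
2. q=(1,21) nearest=1 d=16 new=(2,8) → add node 2 parent=1 cost=6
3. q=(3,3) nearest=0 d=1 new=(3,3) → add node 3 parent=0 cost=1
4. q=(5,22) nearest=2 d=14 new=(5,11) → blocked by [4,6]×[7,16], reject
5. q=(13,6) nearest=1 d=8 new=(8,6) → blocked by [7,10]×[0,7], reject
6. q=(3,8) nearest=2 d=1 new=(3,8) → add node 4 parent=2 cost=7
7. q=(4,21) nearest=2 d=13 new=(4,11) → blocked by [4,6]×[7,16], reject
8. q=(14,32) nearest=2 d=24 new=(5,11) → blocked by [4,6]×[7,16], reject
9. q=(8,11) nearest=4 d=5 new=(6,11) → blocked by [4,6]×[7,16], reject
10. q=(8,35) nearest=2 d=27 new=(5,11) → blocked by [4,6]×[7,16], reject
11. q=(3,8) nearest=4 d=0 → coincident, reject
12. q=(13,0) nearest=1 d=8 new=(8,2) → blocked by [7,10]×[0,7], reject
13. q=(11,12) nearest=1 d=7 new=(8,8) → blocked by [7,10]×[0,7], reject
14. q=(4,21) nearest=2 d=13 new=(4,11) → blocked by [4,6]×[7,16], reject
15. q=(7,31) nearest=2 d=23 new=(5,11) → blocked by [4,6]×[7,16], reject
16. q=(12,36) nearest=2 d=28 new=(5,11) → blocked by [4,6]×[7,16], reject
17. q=(10,30) nearest=2 d=22 new=(5,11) → blocked by [4,6]×[7,16], reject
18. q=(15,28) nearest=2 d=20 new=(5,11) → blocked by [4,6]×[7,16], reject
19. q=(14,31) nearest=2 d=23 new=(5,11) → blocked by [4,6]×[7,16], reject
20. q=(15,36) nearest=2 d=28 new=(5,11) → blocked by [4,6]×[7,16], reject
21. q=(8,13) nearest=4 d=5 new=(6,11) → blocked by [4,6]×[7,16], reject
22. q=(4,22) nearest=2 d=14 new=(4,11) → blocked by [4,6]×[7,16], reject
23. q=(7,33) nearest=2 d=25 new=(5,11) → blocked by [4,6]×[7,16], reject
24. q=(10,35) nearest=2 d=27 new=(5,11) → blocked by [4,6]×[7,16], reject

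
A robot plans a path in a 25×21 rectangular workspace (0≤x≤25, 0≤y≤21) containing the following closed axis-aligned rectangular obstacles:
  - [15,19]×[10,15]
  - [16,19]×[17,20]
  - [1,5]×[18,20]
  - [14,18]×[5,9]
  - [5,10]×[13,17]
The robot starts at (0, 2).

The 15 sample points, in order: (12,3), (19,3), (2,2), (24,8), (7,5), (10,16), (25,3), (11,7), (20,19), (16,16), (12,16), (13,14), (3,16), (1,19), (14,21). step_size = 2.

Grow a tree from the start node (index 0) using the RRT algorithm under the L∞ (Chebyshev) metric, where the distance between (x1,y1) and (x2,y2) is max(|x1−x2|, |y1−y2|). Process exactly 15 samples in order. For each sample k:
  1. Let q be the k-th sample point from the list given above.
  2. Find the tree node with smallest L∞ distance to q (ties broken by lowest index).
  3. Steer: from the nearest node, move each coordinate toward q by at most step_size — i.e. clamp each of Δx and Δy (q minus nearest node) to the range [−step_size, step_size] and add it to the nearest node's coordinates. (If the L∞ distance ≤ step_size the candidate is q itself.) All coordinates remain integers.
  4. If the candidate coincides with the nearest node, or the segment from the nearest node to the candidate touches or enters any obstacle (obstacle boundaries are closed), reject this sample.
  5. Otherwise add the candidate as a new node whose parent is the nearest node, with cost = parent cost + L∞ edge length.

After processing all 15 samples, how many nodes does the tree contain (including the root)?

Node count: 15

1. q=(12,3) nearest=0 d=12 new=(2,3) → add node 1 parent=0 cost=2
2. q=(19,3) nearest=1 d=17 new=(4,3) → add node 2 parent=1 cost=4
3. q=(2,2) nearest=1 d=1 new=(2,2) → add node 3 parent=1 cost=3
4. q=(24,8) nearest=2 d=20 new=(6,5) → add node 4 parent=2 cost=6
5. q=(7,5) nearest=4 d=1 new=(7,5) → add node 5 parent=4 cost=7
6. q=(10,16) nearest=4 d=11 new=(8,7) → add node 6 parent=4 cost=8
7. q=(25,3) nearest=6 d=17 new=(10,5) → add node 7 parent=6 cost=10
8. q=(11,7) nearest=7 d=2 new=(11,7) → add node 8 parent=7 cost=12
9. q=(20,19) nearest=6 d=12 new=(10,9) → add node 9 parent=6 cost=10
10. q=(16,16) nearest=9 d=7 new=(12,11) → add node 10 parent=9 cost=12
11. q=(12,16) nearest=10 d=5 new=(12,13) → add node 11 parent=10 cost=14
12. q=(13,14) nearest=11 d=1 new=(13,14) → add node 12 parent=11 cost=15
13. q=(3,16) nearest=9 d=7 new=(8,11) → add node 13 parent=9 cost=12
14. q=(1,19) nearest=13 d=8 new=(6,13) → blocked by [5,10]×[13,17], reject
15. q=(14,21) nearest=12 d=7 new=(14,16) → add node 14 parent=12 cost=17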